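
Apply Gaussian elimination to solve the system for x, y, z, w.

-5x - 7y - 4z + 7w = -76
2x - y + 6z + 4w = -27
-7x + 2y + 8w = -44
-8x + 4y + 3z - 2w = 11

(2, 5, -1, -5)

Forward elimination on [A|b]:
R2 <- R2 - (-2/5)*R1:  [      0   -19/5    22/5    34/5  -287/5 ]
R3 <- R3 - (7/5)*R1:  [     0   59/5   28/5   -9/5  312/5 ]
R4 <- R4 - (8/5)*R1:  [     0   76/5   47/5  -66/5  663/5 ]
R3 <- R3 - (-59/19)*R2:  [        0         0    366/19    367/19  -2201/19 ]
R4 <- R4 - (-4)*R2:  [   0    0   27   14  -97 ]
R4 <- R4 - (171/122)*R3:  [         0          0          0  -1595/122   7975/122 ]
Row echelon form:
[ -5     -7      -4          7  |       -76 ]
[  0  -19/5    22/5       34/5  |    -287/5 ]
[  0      0  366/19     367/19  |  -2201/19 ]
[  0      0       0  -1595/122  |  7975/122 ]
Back-substitution:
w = (7975/122) / (-1595/122) = -5
z = (-2201/19 - (367/19)*(-5)) / (366/19) = -1
y = (-287/5 - (22/5)*(-1) - (34/5)*(-5)) / (-19/5) = 5
x = (-76 - (-7)*(5) - (-4)*(-1) - (7)*(-5)) / -5 = 2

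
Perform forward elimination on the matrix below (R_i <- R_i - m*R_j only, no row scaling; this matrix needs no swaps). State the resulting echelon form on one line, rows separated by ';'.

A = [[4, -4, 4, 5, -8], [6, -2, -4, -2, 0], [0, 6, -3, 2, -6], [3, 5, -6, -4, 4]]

REF = [4 -4 4 5 -8; 0 4 -10 -19/2 12; 0 0 12 65/4 -24; 0 0 0 -175/48 8]

Forward elimination:
R2 <- R2 - (3/2)*R1:  [     0      4    -10  -19/2     12 ]
R4 <- R4 - (3/4)*R1:  [     0      8     -9  -31/4     10 ]
R3 <- R3 - (3/2)*R2:  [    0     0    12  65/4   -24 ]
R4 <- R4 - (2)*R2:  [    0     0    11  45/4   -14 ]
R4 <- R4 - (11/12)*R3:  [       0        0        0  -175/48        8 ]
Row echelon form:
[ 4  -4    4        5   -8 ]
[ 0   4  -10    -19/2   12 ]
[ 0   0   12     65/4  -24 ]
[ 0   0    0  -175/48    8 ]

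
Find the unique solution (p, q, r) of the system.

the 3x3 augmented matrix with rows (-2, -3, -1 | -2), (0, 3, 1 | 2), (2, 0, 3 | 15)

(0, -1, 5)

Forward elimination on [A|b]:
R3 <- R3 - (-1)*R1:  [  0  -3   2  13 ]
R3 <- R3 - (-1)*R2:  [  0   0   3  15 ]
Row echelon form:
[ -2  -3  -1  |  -2 ]
[  0   3   1  |   2 ]
[  0   0   3  |  15 ]
Back-substitution:
r = (15) / 3 = 5
q = (2 - (1)*(5)) / 3 = -1
p = (-2 - (-3)*(-1) - (-1)*(5)) / -2 = 0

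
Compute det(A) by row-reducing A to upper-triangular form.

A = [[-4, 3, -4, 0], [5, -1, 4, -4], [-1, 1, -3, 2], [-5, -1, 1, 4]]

Forward elimination:
R2 <- R2 - (-5/4)*R1:  [    0  11/4    -1    -4 ]
R3 <- R3 - (1/4)*R1:  [   0  1/4   -2    2 ]
R4 <- R4 - (5/4)*R1:  [     0  -19/4      6      4 ]
R3 <- R3 - (1/11)*R2:  [      0       0  -21/11   26/11 ]
R4 <- R4 - (-19/11)*R2:  [      0       0   47/11  -32/11 ]
R4 <- R4 - (-47/21)*R3:  [     0      0      0  50/21 ]
Upper-triangular form:
[ -4     3      -4      0 ]
[  0  11/4      -1     -4 ]
[  0     0  -21/11  26/11 ]
[  0     0       0  50/21 ]
det(A) = (-1)^0 * (-4) * (11/4) * (-21/11) * (50/21) = 50  (0 row swaps -> sign +1)

det(A) = 50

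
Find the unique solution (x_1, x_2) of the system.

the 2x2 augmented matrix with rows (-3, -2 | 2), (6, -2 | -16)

(-2, 2)

Forward elimination on [A|b]:
R2 <- R2 - (-2)*R1:  [   0   -6  -12 ]
Row echelon form:
[ -3  -2  |    2 ]
[  0  -6  |  -12 ]
Back-substitution:
x_2 = (-12) / -6 = 2
x_1 = (2 - (-2)*(2)) / -3 = -2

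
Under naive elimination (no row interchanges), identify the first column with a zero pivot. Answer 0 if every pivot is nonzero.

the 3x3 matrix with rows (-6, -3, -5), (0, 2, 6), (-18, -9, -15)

Naive forward elimination:
R3 <- R3 - (3)*R1:  [ 0  0  0 ]
Matrix at this point:
[ -6  -3  -5 ]
[  0   2   6 ]
[  0   0   0 ]
Pivot entry (3,3) in the last row is zero and there are no rows below to swap with -> zero pivot in column 3 (A is singular).

first zero-pivot column = 3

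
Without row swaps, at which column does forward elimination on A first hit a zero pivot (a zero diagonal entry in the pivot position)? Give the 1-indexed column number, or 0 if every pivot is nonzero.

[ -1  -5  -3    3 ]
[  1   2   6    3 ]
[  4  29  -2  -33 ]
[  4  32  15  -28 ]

first zero-pivot column = 0

Naive forward elimination:
R2 <- R2 - (-1)*R1:  [  0  -3   3   6 ]
R3 <- R3 - (-4)*R1:  [   0    9  -14  -21 ]
R4 <- R4 - (-4)*R1:  [   0   12    3  -16 ]
R3 <- R3 - (-3)*R2:  [  0   0  -5  -3 ]
R4 <- R4 - (-4)*R2:  [  0   0  15   8 ]
R4 <- R4 - (-3)*R3:  [  0   0   0  -1 ]
All pivots nonzero; naive elimination completes without hitting a zero pivot.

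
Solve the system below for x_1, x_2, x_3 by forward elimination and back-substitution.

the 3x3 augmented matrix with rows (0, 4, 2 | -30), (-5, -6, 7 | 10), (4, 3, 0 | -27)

Forward elimination on [A|b]:
R1 <-> R2   (pivot in column 1 was zero)
[ -5  -6  7   10 ]
[  0   4  2  -30 ]
[  4   3  0  -27 ]
R3 <- R3 - (-4/5)*R1:  [    0  -9/5  28/5   -19 ]
R3 <- R3 - (-9/20)*R2:  [     0      0   13/2  -65/2 ]
Row echelon form:
[ -5  -6     7  |     10 ]
[  0   4     2  |    -30 ]
[  0   0  13/2  |  -65/2 ]
Back-substitution:
x_3 = (-65/2) / (13/2) = -5
x_2 = (-30 - (2)*(-5)) / 4 = -5
x_1 = (10 - (-6)*(-5) - (7)*(-5)) / -5 = -3

(-3, -5, -5)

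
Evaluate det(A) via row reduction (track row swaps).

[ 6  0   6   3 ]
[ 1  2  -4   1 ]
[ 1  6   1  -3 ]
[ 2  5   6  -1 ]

det(A) = 405

Forward elimination:
R2 <- R2 - (1/6)*R1:  [   0    2   -5  1/2 ]
R3 <- R3 - (1/6)*R1:  [    0     6     0  -7/2 ]
R4 <- R4 - (1/3)*R1:  [  0   5   4  -2 ]
R3 <- R3 - (3)*R2:  [  0   0  15  -5 ]
R4 <- R4 - (5/2)*R2:  [     0      0   33/2  -13/4 ]
R4 <- R4 - (11/10)*R3:  [   0    0    0  9/4 ]
Upper-triangular form:
[ 6  0   6    3 ]
[ 0  2  -5  1/2 ]
[ 0  0  15   -5 ]
[ 0  0   0  9/4 ]
det(A) = (-1)^0 * (6) * (2) * (15) * (9/4) = 405  (0 row swaps -> sign +1)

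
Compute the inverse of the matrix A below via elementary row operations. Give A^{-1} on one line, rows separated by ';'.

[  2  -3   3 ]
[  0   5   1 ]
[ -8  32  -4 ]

Gauss-Jordan on [A | I]:
R1 <- (1/2)*R1:  [    1  -3/2   3/2  |   1/2     0     0 ]
R3 <- R3 - (-8)*R1:  [  0  20   8  |   4   0   1 ]
R2 <- (1/5)*R2:  [   0    1  1/5  |    0  1/5    0 ]
R1 <- R1 - (-3/2)*R2:  [    1     0   9/5  |   1/2  3/10     0 ]
R3 <- R3 - (20)*R2:  [  0   0   4  |   4  -4   1 ]
R3 <- (1/4)*R3:  [   0    0    1  |    1   -1  1/4 ]
R1 <- R1 - (9/5)*R3:  [      1       0       0  |  -13/10   21/10   -9/20 ]
R2 <- R2 - (1/5)*R3:  [     0      1      0  |   -1/5    2/5  -1/20 ]
Right block of [I | A^{-1}] is the inverse:
[ -13/10  21/10  -9/20 ]
[   -1/5    2/5  -1/20 ]
[      1     -1    1/4 ]

inverse = [-13/10 21/10 -9/20; -1/5 2/5 -1/20; 1 -1 1/4]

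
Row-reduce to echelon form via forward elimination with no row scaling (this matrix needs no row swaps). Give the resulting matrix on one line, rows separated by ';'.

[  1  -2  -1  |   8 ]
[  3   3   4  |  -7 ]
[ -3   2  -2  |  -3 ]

Forward elimination:
R2 <- R2 - (3)*R1:  [   0    9    7  -31 ]
R3 <- R3 - (-3)*R1:  [  0  -4  -5  21 ]
R3 <- R3 - (-4/9)*R2:  [     0      0  -17/9   65/9 ]
Row echelon form:
[ 1  -2     -1  |     8 ]
[ 0   9      7  |   -31 ]
[ 0   0  -17/9  |  65/9 ]

REF = [1 -2 -1 8; 0 9 7 -31; 0 0 -17/9 65/9]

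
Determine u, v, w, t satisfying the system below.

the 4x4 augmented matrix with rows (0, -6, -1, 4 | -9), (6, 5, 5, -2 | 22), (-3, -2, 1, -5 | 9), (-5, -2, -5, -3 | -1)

(4, -1, -1, -4)

Forward elimination on [A|b]:
R1 <-> R2   (pivot in column 1 was zero)
[  6   5   5  -2  22 ]
[  0  -6  -1   4  -9 ]
[ -3  -2   1  -5   9 ]
[ -5  -2  -5  -3  -1 ]
R3 <- R3 - (-1/2)*R1:  [   0  1/2  7/2   -6   20 ]
R4 <- R4 - (-5/6)*R1:  [     0   13/6   -5/6  -14/3   52/3 ]
R3 <- R3 - (-1/12)*R2:  [     0      0  41/12  -17/3   77/4 ]
R4 <- R4 - (-13/36)*R2:  [      0       0  -43/36   -29/9  169/12 ]
R4 <- R4 - (-43/123)*R3:  [        0         0         0  -640/123  2560/123 ]
Row echelon form:
[ 6   5      5        -2  |        22 ]
[ 0  -6     -1         4  |        -9 ]
[ 0   0  41/12     -17/3  |      77/4 ]
[ 0   0      0  -640/123  |  2560/123 ]
Back-substitution:
t = (2560/123) / (-640/123) = -4
w = (77/4 - (-17/3)*(-4)) / (41/12) = -1
v = (-9 - (-1)*(-1) - (4)*(-4)) / -6 = -1
u = (22 - (5)*(-1) - (5)*(-1) - (-2)*(-4)) / 6 = 4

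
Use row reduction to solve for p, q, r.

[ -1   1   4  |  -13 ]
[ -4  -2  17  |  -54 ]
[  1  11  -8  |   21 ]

(5, 0, -2)

Forward elimination on [A|b]:
R2 <- R2 - (4)*R1:  [  0  -6   1  -2 ]
R3 <- R3 - (-1)*R1:  [  0  12  -4   8 ]
R3 <- R3 - (-2)*R2:  [  0   0  -2   4 ]
Row echelon form:
[ -1   1   4  |  -13 ]
[  0  -6   1  |   -2 ]
[  0   0  -2  |    4 ]
Back-substitution:
r = (4) / -2 = -2
q = (-2 - (1)*(-2)) / -6 = 0
p = (-13 - (1)*(0) - (4)*(-2)) / -1 = 5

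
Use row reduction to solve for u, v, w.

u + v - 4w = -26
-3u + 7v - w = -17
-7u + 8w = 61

(-3, -3, 5)

Forward elimination on [A|b]:
R2 <- R2 - (-3)*R1:  [   0   10  -13  -95 ]
R3 <- R3 - (-7)*R1:  [    0     7   -20  -121 ]
R3 <- R3 - (7/10)*R2:  [       0        0  -109/10   -109/2 ]
Row echelon form:
[ 1   1       -4  |     -26 ]
[ 0  10      -13  |     -95 ]
[ 0   0  -109/10  |  -109/2 ]
Back-substitution:
w = (-109/2) / (-109/10) = 5
v = (-95 - (-13)*(5)) / 10 = -3
u = (-26 - (1)*(-3) - (-4)*(5)) / 1 = -3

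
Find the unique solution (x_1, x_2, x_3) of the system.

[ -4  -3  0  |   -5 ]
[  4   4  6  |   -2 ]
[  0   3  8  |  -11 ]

(2, -1, -1)

Forward elimination on [A|b]:
R2 <- R2 - (-1)*R1:  [  0   1   6  -7 ]
R3 <- R3 - (3)*R2:  [   0    0  -10   10 ]
Row echelon form:
[ -4  -3    0  |  -5 ]
[  0   1    6  |  -7 ]
[  0   0  -10  |  10 ]
Back-substitution:
x_3 = (10) / -10 = -1
x_2 = (-7 - (6)*(-1)) / 1 = -1
x_1 = (-5 - (-3)*(-1)) / -4 = 2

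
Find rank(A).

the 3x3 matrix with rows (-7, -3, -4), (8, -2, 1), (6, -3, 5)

Row reduction:
R2 <- R2 - (-8/7)*R1:  [     0  -38/7  -25/7 ]
R3 <- R3 - (-6/7)*R1:  [     0  -39/7   11/7 ]
R3 <- R3 - (39/38)*R2:  [      0       0  199/38 ]
Row echelon form:
[ -7     -3      -4 ]
[  0  -38/7   -25/7 ]
[  0      0  199/38 ]
Nonzero rows / pivot columns: 3

rank(A) = 3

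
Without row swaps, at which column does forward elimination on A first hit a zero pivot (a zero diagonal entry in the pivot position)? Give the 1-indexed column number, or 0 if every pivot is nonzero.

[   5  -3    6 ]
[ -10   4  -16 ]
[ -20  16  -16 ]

Naive forward elimination:
R2 <- R2 - (-2)*R1:  [  0  -2  -4 ]
R3 <- R3 - (-4)*R1:  [ 0  4  8 ]
R3 <- R3 - (-2)*R2:  [ 0  0  0 ]
Matrix at this point:
[ 5  -3   6 ]
[ 0  -2  -4 ]
[ 0   0   0 ]
Pivot entry (3,3) in the last row is zero and there are no rows below to swap with -> zero pivot in column 3 (A is singular).

first zero-pivot column = 3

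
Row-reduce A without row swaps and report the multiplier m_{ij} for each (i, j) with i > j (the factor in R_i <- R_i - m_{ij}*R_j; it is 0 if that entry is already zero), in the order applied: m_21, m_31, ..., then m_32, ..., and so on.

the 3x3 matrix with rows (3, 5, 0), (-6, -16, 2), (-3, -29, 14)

multipliers: -2, -1, 4

Forward elimination:
R2 <- R2 - (-2)*R1:  [  0  -6   2 ]
R3 <- R3 - (-1)*R1:  [   0  -24   14 ]
R3 <- R3 - (4)*R2:  [ 0  0  6 ]
Multipliers (in order of application): m_{21} = -2, m_{31} = -1, m_{32} = 4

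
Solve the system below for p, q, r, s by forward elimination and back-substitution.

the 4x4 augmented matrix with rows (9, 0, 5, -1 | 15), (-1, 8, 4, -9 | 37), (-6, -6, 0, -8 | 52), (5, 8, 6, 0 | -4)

(0, -2, 2, -5)

Forward elimination on [A|b]:
R2 <- R2 - (-1/9)*R1:  [     0      8   41/9  -82/9  116/3 ]
R3 <- R3 - (-2/3)*R1:  [     0     -6   10/3  -26/3     62 ]
R4 <- R4 - (5/9)*R1:  [     0      8   29/9    5/9  -37/3 ]
R3 <- R3 - (-3/4)*R2:  [     0      0   27/4  -31/2     91 ]
R4 <- R4 - (1)*R2:  [    0     0  -4/3  29/3   -51 ]
R4 <- R4 - (-16/81)*R3:  [        0         0         0    535/81  -2675/81 ]
Row echelon form:
[ 9  0     5      -1  |        15 ]
[ 0  8  41/9   -82/9  |     116/3 ]
[ 0  0  27/4   -31/2  |        91 ]
[ 0  0     0  535/81  |  -2675/81 ]
Back-substitution:
s = (-2675/81) / (535/81) = -5
r = (91 - (-31/2)*(-5)) / (27/4) = 2
q = (116/3 - (41/9)*(2) - (-82/9)*(-5)) / 8 = -2
p = (15 - (5)*(2) - (-1)*(-5)) / 9 = 0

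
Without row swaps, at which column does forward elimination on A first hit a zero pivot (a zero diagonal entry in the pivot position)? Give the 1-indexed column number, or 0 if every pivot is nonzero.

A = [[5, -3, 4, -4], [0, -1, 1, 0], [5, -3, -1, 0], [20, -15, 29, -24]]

Naive forward elimination:
R3 <- R3 - (1)*R1:  [  0   0  -5   4 ]
R4 <- R4 - (4)*R1:  [  0  -3  13  -8 ]
R4 <- R4 - (3)*R2:  [  0   0  10  -8 ]
R4 <- R4 - (-2)*R3:  [ 0  0  0  0 ]
Matrix at this point:
[ 5  -3   4  -4 ]
[ 0  -1   1   0 ]
[ 0   0  -5   4 ]
[ 0   0   0   0 ]
Pivot entry (4,4) in the last row is zero and there are no rows below to swap with -> zero pivot in column 4 (A is singular).

first zero-pivot column = 4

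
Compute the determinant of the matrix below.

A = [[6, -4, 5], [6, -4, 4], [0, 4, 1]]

Forward elimination:
R2 <- R2 - (1)*R1:  [  0   0  -1 ]
R2 <-> R3   (pivot in column 2 was zero)
[ 6  -4   5 ]
[ 0   4   1 ]
[ 0   0  -1 ]
Upper-triangular form:
[ 6  -4   5 ]
[ 0   4   1 ]
[ 0   0  -1 ]
det(A) = (-1)^1 * (6) * (4) * (-1) = 24  (1 row swap -> sign -1)

det(A) = 24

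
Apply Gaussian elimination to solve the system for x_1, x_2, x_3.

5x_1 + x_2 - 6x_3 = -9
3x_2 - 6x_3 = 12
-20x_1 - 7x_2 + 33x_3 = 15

(-5, -2, -3)

Forward elimination on [A|b]:
R3 <- R3 - (-4)*R1:  [   0   -3    9  -21 ]
R3 <- R3 - (-1)*R2:  [  0   0   3  -9 ]
Row echelon form:
[ 5  1  -6  |  -9 ]
[ 0  3  -6  |  12 ]
[ 0  0   3  |  -9 ]
Back-substitution:
x_3 = (-9) / 3 = -3
x_2 = (12 - (-6)*(-3)) / 3 = -2
x_1 = (-9 - (1)*(-2) - (-6)*(-3)) / 5 = -5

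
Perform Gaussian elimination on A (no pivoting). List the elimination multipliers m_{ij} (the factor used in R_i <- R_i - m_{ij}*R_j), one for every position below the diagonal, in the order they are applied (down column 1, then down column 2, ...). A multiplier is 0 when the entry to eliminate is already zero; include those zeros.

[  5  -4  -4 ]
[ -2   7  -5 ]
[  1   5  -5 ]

Forward elimination:
R2 <- R2 - (-2/5)*R1:  [     0   27/5  -33/5 ]
R3 <- R3 - (1/5)*R1:  [     0   29/5  -21/5 ]
R3 <- R3 - (29/27)*R2:  [    0     0  26/9 ]
Multipliers (in order of application): m_{21} = -2/5, m_{31} = 1/5, m_{32} = 29/27

multipliers: -2/5, 1/5, 29/27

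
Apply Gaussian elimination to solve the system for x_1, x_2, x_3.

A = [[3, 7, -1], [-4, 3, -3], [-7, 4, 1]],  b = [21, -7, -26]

Forward elimination on [A|b]:
R2 <- R2 - (-4/3)*R1:  [     0   37/3  -13/3     21 ]
R3 <- R3 - (-7/3)*R1:  [    0  61/3  -4/3    23 ]
R3 <- R3 - (61/37)*R2:  [       0        0   215/37  -430/37 ]
Row echelon form:
[ 3     7      -1  |       21 ]
[ 0  37/3   -13/3  |       21 ]
[ 0     0  215/37  |  -430/37 ]
Back-substitution:
x_3 = (-430/37) / (215/37) = -2
x_2 = (21 - (-13/3)*(-2)) / (37/3) = 1
x_1 = (21 - (7)*(1) - (-1)*(-2)) / 3 = 4

(4, 1, -2)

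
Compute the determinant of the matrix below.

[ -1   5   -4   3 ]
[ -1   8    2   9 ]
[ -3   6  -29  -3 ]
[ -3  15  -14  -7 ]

Forward elimination:
R2 <- R2 - (1)*R1:  [ 0  3  6  6 ]
R3 <- R3 - (3)*R1:  [   0   -9  -17  -12 ]
R4 <- R4 - (3)*R1:  [   0    0   -2  -16 ]
R3 <- R3 - (-3)*R2:  [ 0  0  1  6 ]
R4 <- R4 - (-2)*R3:  [  0   0   0  -4 ]
Upper-triangular form:
[ -1  5  -4   3 ]
[  0  3   6   6 ]
[  0  0   1   6 ]
[  0  0   0  -4 ]
det(A) = (-1)^0 * (-1) * (3) * (1) * (-4) = 12  (0 row swaps -> sign +1)

det(A) = 12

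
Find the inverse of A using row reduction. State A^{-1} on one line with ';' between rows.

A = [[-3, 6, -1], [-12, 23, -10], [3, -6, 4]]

inverse = [32/9 -2 -37/9; 2 -1 -2; 1/3 0 1/3]

Gauss-Jordan on [A | I]:
R1 <- (1/-3)*R1:  [    1    -2   1/3  |  -1/3     0     0 ]
R2 <- R2 - (-12)*R1:  [  0  -1  -6  |  -4   1   0 ]
R3 <- R3 - (3)*R1:  [ 0  0  3  |  1  0  1 ]
R2 <- (1/-1)*R2:  [  0   1   6  |   4  -1   0 ]
R1 <- R1 - (-2)*R2:  [    1     0  37/3  |  23/3    -2     0 ]
R3 <- (1/3)*R3:  [   0    0    1  |  1/3    0  1/3 ]
R1 <- R1 - (37/3)*R3:  [     1      0      0  |   32/9     -2  -37/9 ]
R2 <- R2 - (6)*R3:  [  0   1   0  |   2  -1  -2 ]
Right block of [I | A^{-1}] is the inverse:
[ 32/9  -2  -37/9 ]
[    2  -1     -2 ]
[  1/3   0    1/3 ]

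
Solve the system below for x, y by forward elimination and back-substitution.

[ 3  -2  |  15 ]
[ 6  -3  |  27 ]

(3, -3)

Forward elimination on [A|b]:
R2 <- R2 - (2)*R1:  [  0   1  -3 ]
Row echelon form:
[ 3  -2  |  15 ]
[ 0   1  |  -3 ]
Back-substitution:
y = (-3) / 1 = -3
x = (15 - (-2)*(-3)) / 3 = 3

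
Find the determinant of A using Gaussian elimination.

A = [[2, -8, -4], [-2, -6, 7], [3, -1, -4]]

Forward elimination:
R2 <- R2 - (-1)*R1:  [   0  -14    3 ]
R3 <- R3 - (3/2)*R1:  [  0  11   2 ]
R3 <- R3 - (-11/14)*R2:  [     0      0  61/14 ]
Upper-triangular form:
[ 2   -8     -4 ]
[ 0  -14      3 ]
[ 0    0  61/14 ]
det(A) = (-1)^0 * (2) * (-14) * (61/14) = -122  (0 row swaps -> sign +1)

det(A) = -122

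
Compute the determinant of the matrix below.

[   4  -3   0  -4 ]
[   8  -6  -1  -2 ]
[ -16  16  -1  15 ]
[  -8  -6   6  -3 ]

det(A) = 64

Forward elimination:
R2 <- R2 - (2)*R1:  [  0   0  -1   6 ]
R3 <- R3 - (-4)*R1:  [  0   4  -1  -1 ]
R4 <- R4 - (-2)*R1:  [   0  -12    6  -11 ]
R2 <-> R3   (pivot in column 2 was zero)
[ 4   -3   0   -4 ]
[ 0    4  -1   -1 ]
[ 0    0  -1    6 ]
[ 0  -12   6  -11 ]
R4 <- R4 - (-3)*R2:  [   0    0    3  -14 ]
R4 <- R4 - (-3)*R3:  [ 0  0  0  4 ]
Upper-triangular form:
[ 4  -3   0  -4 ]
[ 0   4  -1  -1 ]
[ 0   0  -1   6 ]
[ 0   0   0   4 ]
det(A) = (-1)^1 * (4) * (4) * (-1) * (4) = 64  (1 row swap -> sign -1)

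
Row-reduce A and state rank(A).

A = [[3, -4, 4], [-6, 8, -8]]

Row reduction:
R2 <- R2 - (-2)*R1:  [ 0  0  0 ]
Row echelon form:
[ 3  -4  4 ]
[ 0   0  0 ]
Nonzero rows / pivot columns: 1

rank(A) = 1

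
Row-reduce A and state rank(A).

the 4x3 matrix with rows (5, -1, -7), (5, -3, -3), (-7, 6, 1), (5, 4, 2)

Row reduction:
R2 <- R2 - (1)*R1:  [  0  -2   4 ]
R3 <- R3 - (-7/5)*R1:  [     0   23/5  -44/5 ]
R4 <- R4 - (1)*R1:  [ 0  5  9 ]
R3 <- R3 - (-23/10)*R2:  [   0    0  2/5 ]
R4 <- R4 - (-5/2)*R2:  [  0   0  19 ]
R4 <- R4 - (95/2)*R3:  [ 0  0  0 ]
Row echelon form:
[ 5  -1   -7 ]
[ 0  -2    4 ]
[ 0   0  2/5 ]
[ 0   0    0 ]
Nonzero rows / pivot columns: 3

rank(A) = 3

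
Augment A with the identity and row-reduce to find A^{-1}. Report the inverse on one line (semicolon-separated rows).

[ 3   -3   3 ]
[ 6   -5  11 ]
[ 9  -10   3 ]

inverse = [-95/3 7 6; -27 6 5; 5 -1 -1]

Gauss-Jordan on [A | I]:
R1 <- (1/3)*R1:  [   1   -1    1  |  1/3    0    0 ]
R2 <- R2 - (6)*R1:  [  0   1   5  |  -2   1   0 ]
R3 <- R3 - (9)*R1:  [  0  -1  -6  |  -3   0   1 ]
R1 <- R1 - (-1)*R2:  [    1     0     6  |  -5/3     1     0 ]
R3 <- R3 - (-1)*R2:  [  0   0  -1  |  -5   1   1 ]
R3 <- (1/-1)*R3:  [  0   0   1  |   5  -1  -1 ]
R1 <- R1 - (6)*R3:  [     1      0      0  |  -95/3      7      6 ]
R2 <- R2 - (5)*R3:  [   0    1    0  |  -27    6    5 ]
Right block of [I | A^{-1}] is the inverse:
[ -95/3   7   6 ]
[   -27   6   5 ]
[     5  -1  -1 ]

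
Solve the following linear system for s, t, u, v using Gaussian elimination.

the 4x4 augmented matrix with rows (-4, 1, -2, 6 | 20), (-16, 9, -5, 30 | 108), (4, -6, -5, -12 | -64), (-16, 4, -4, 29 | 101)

(-5, 2, 4, 1)

Forward elimination on [A|b]:
R2 <- R2 - (4)*R1:  [  0   5   3   6  28 ]
R3 <- R3 - (-1)*R1:  [   0   -5   -7   -6  -44 ]
R4 <- R4 - (4)*R1:  [  0   0   4   5  21 ]
R3 <- R3 - (-1)*R2:  [   0    0   -4    0  -16 ]
R4 <- R4 - (-1)*R3:  [ 0  0  0  5  5 ]
Row echelon form:
[ -4  1  -2  6  |   20 ]
[  0  5   3  6  |   28 ]
[  0  0  -4  0  |  -16 ]
[  0  0   0  5  |    5 ]
Back-substitution:
v = (5) / 5 = 1
u = (-16) / -4 = 4
t = (28 - (3)*(4) - (6)*(1)) / 5 = 2
s = (20 - (1)*(2) - (-2)*(4) - (6)*(1)) / -4 = -5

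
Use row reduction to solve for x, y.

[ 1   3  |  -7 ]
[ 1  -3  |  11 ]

Forward elimination on [A|b]:
R2 <- R2 - (1)*R1:  [  0  -6  18 ]
Row echelon form:
[ 1   3  |  -7 ]
[ 0  -6  |  18 ]
Back-substitution:
y = (18) / -6 = -3
x = (-7 - (3)*(-3)) / 1 = 2

(2, -3)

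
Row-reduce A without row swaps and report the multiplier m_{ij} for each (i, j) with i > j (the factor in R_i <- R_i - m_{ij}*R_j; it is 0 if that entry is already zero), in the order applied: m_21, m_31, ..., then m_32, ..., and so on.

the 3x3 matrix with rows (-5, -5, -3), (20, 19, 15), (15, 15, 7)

multipliers: -4, -3, 0

Forward elimination:
R2 <- R2 - (-4)*R1:  [  0  -1   3 ]
R3 <- R3 - (-3)*R1:  [  0   0  -2 ]
R3: entry in column 2 is already 0 -> m_{32} = 0 (no row operation needed)
Multipliers (in order of application): m_{21} = -4, m_{31} = -3, m_{32} = 0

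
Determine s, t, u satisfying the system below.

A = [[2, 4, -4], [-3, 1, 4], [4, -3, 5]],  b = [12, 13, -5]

(0, 5, 2)

Forward elimination on [A|b]:
R2 <- R2 - (-3/2)*R1:  [  0   7  -2  31 ]
R3 <- R3 - (2)*R1:  [   0  -11   13  -29 ]
R3 <- R3 - (-11/7)*R2:  [     0      0   69/7  138/7 ]
Row echelon form:
[ 2  4    -4  |     12 ]
[ 0  7    -2  |     31 ]
[ 0  0  69/7  |  138/7 ]
Back-substitution:
u = (138/7) / (69/7) = 2
t = (31 - (-2)*(2)) / 7 = 5
s = (12 - (4)*(5) - (-4)*(2)) / 2 = 0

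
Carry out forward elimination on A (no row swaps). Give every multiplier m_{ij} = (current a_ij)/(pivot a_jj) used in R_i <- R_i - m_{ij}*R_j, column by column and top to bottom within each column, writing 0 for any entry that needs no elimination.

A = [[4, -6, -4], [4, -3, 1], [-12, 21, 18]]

multipliers: 1, -3, 1

Forward elimination:
R2 <- R2 - (1)*R1:  [ 0  3  5 ]
R3 <- R3 - (-3)*R1:  [ 0  3  6 ]
R3 <- R3 - (1)*R2:  [ 0  0  1 ]
Multipliers (in order of application): m_{21} = 1, m_{31} = -3, m_{32} = 1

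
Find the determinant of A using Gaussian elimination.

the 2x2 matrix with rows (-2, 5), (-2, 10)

Forward elimination:
R2 <- R2 - (1)*R1:  [ 0  5 ]
Upper-triangular form:
[ -2  5 ]
[  0  5 ]
det(A) = (-1)^0 * (-2) * (5) = -10  (0 row swaps -> sign +1)

det(A) = -10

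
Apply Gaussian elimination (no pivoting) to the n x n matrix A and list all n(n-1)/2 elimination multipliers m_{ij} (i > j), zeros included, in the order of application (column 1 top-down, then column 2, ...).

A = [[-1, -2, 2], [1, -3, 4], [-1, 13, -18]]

Forward elimination:
R2 <- R2 - (-1)*R1:  [  0  -5   6 ]
R3 <- R3 - (1)*R1:  [   0   15  -20 ]
R3 <- R3 - (-3)*R2:  [  0   0  -2 ]
Multipliers (in order of application): m_{21} = -1, m_{31} = 1, m_{32} = -3

multipliers: -1, 1, -3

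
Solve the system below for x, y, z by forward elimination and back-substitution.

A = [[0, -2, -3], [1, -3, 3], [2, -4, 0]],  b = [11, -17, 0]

(4, 2, -5)

Forward elimination on [A|b]:
R1 <-> R2   (pivot in column 1 was zero)
[ 1  -3   3  -17 ]
[ 0  -2  -3   11 ]
[ 2  -4   0    0 ]
R3 <- R3 - (2)*R1:  [  0   2  -6  34 ]
R3 <- R3 - (-1)*R2:  [  0   0  -9  45 ]
Row echelon form:
[ 1  -3   3  |  -17 ]
[ 0  -2  -3  |   11 ]
[ 0   0  -9  |   45 ]
Back-substitution:
z = (45) / -9 = -5
y = (11 - (-3)*(-5)) / -2 = 2
x = (-17 - (-3)*(2) - (3)*(-5)) / 1 = 4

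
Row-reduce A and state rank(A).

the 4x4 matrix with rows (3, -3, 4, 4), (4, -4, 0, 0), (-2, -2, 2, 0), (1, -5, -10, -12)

Row reduction:
R2 <- R2 - (4/3)*R1:  [     0      0  -16/3  -16/3 ]
R3 <- R3 - (-2/3)*R1:  [    0    -4  14/3   8/3 ]
R4 <- R4 - (1/3)*R1:  [     0     -4  -34/3  -40/3 ]
R2 <-> R3   (pivot in column 2 was zero)
[ 3  -3      4      4 ]
[ 0  -4   14/3    8/3 ]
[ 0   0  -16/3  -16/3 ]
[ 0  -4  -34/3  -40/3 ]
R4 <- R4 - (1)*R2:  [   0    0  -16  -16 ]
R4 <- R4 - (3)*R3:  [ 0  0  0  0 ]
Row echelon form:
[ 3  -3      4      4 ]
[ 0  -4   14/3    8/3 ]
[ 0   0  -16/3  -16/3 ]
[ 0   0      0      0 ]
Nonzero rows / pivot columns: 3

rank(A) = 3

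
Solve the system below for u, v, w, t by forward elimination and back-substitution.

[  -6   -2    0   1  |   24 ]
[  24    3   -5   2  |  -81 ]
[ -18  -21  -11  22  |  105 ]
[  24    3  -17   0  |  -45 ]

Forward elimination on [A|b]:
R2 <- R2 - (-4)*R1:  [  0  -5  -5   6  15 ]
R3 <- R3 - (3)*R1:  [   0  -15  -11   19   33 ]
R4 <- R4 - (-4)*R1:  [   0   -5  -17    4   51 ]
R3 <- R3 - (3)*R2:  [   0    0    4    1  -12 ]
R4 <- R4 - (1)*R2:  [   0    0  -12   -2   36 ]
R4 <- R4 - (-3)*R3:  [ 0  0  0  1  0 ]
Row echelon form:
[ -6  -2   0  1  |   24 ]
[  0  -5  -5  6  |   15 ]
[  0   0   4  1  |  -12 ]
[  0   0   0  1  |    0 ]
Back-substitution:
t = (0) / 1 = 0
w = (-12 - (1)*(0)) / 4 = -3
v = (15 - (-5)*(-3) - (6)*(0)) / -5 = 0
u = (24 - (-2)*(0) - (1)*(0)) / -6 = -4

(-4, 0, -3, 0)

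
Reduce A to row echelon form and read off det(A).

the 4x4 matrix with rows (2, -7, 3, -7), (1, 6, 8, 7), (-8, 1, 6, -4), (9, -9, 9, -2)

Forward elimination:
R2 <- R2 - (1/2)*R1:  [    0  19/2  13/2  21/2 ]
R3 <- R3 - (-4)*R1:  [   0  -27   18  -32 ]
R4 <- R4 - (9/2)*R1:  [    0  45/2  -9/2  59/2 ]
R3 <- R3 - (-54/19)*R2:  [      0       0  693/19  -41/19 ]
R4 <- R4 - (45/19)*R2:  [       0        0  -378/19    88/19 ]
R4 <- R4 - (-6/11)*R3:  [     0      0      0  38/11 ]
Upper-triangular form:
[ 2    -7       3      -7 ]
[ 0  19/2    13/2    21/2 ]
[ 0     0  693/19  -41/19 ]
[ 0     0       0   38/11 ]
det(A) = (-1)^0 * (2) * (19/2) * (693/19) * (38/11) = 2394  (0 row swaps -> sign +1)

det(A) = 2394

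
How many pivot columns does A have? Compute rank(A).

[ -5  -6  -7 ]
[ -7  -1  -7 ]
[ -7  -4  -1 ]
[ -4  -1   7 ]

rank(A) = 3

Row reduction:
R2 <- R2 - (7/5)*R1:  [    0  37/5  14/5 ]
R3 <- R3 - (7/5)*R1:  [    0  22/5  44/5 ]
R4 <- R4 - (4/5)*R1:  [    0  19/5  63/5 ]
R3 <- R3 - (22/37)*R2:  [      0       0  264/37 ]
R4 <- R4 - (19/37)*R2:  [      0       0  413/37 ]
R4 <- R4 - (413/264)*R3:  [ 0  0  0 ]
Row echelon form:
[ -5    -6      -7 ]
[  0  37/5    14/5 ]
[  0     0  264/37 ]
[  0     0       0 ]
Nonzero rows / pivot columns: 3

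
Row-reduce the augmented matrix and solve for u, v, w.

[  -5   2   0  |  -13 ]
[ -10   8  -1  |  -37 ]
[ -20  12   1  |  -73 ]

Forward elimination on [A|b]:
R2 <- R2 - (2)*R1:  [   0    4   -1  -11 ]
R3 <- R3 - (4)*R1:  [   0    4    1  -21 ]
R3 <- R3 - (1)*R2:  [   0    0    2  -10 ]
Row echelon form:
[ -5  2   0  |  -13 ]
[  0  4  -1  |  -11 ]
[  0  0   2  |  -10 ]
Back-substitution:
w = (-10) / 2 = -5
v = (-11 - (-1)*(-5)) / 4 = -4
u = (-13 - (2)*(-4)) / -5 = 1

(1, -4, -5)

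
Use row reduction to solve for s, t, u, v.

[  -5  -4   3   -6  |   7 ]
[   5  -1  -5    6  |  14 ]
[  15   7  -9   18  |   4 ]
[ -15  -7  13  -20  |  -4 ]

Forward elimination on [A|b]:
R2 <- R2 - (-1)*R1:  [  0  -5  -2   0  21 ]
R3 <- R3 - (-3)*R1:  [  0  -5   0   0  25 ]
R4 <- R4 - (3)*R1:  [   0    5    4   -2  -25 ]
R3 <- R3 - (1)*R2:  [ 0  0  2  0  4 ]
R4 <- R4 - (-1)*R2:  [  0   0   2  -2  -4 ]
R4 <- R4 - (1)*R3:  [  0   0   0  -2  -8 ]
Row echelon form:
[ -5  -4   3  -6  |   7 ]
[  0  -5  -2   0  |  21 ]
[  0   0   2   0  |   4 ]
[  0   0   0  -2  |  -8 ]
Back-substitution:
v = (-8) / -2 = 4
u = (4) / 2 = 2
t = (21 - (-2)*(2)) / -5 = -5
s = (7 - (-4)*(-5) - (3)*(2) - (-6)*(4)) / -5 = -1

(-1, -5, 2, 4)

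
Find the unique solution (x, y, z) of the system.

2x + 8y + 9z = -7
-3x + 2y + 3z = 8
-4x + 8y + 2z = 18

Forward elimination on [A|b]:
R2 <- R2 - (-3/2)*R1:  [    0    14  33/2  -5/2 ]
R3 <- R3 - (-2)*R1:  [  0  24  20   4 ]
R3 <- R3 - (12/7)*R2:  [     0      0  -58/7   58/7 ]
Row echelon form:
[ 2   8      9  |    -7 ]
[ 0  14   33/2  |  -5/2 ]
[ 0   0  -58/7  |  58/7 ]
Back-substitution:
z = (58/7) / (-58/7) = -1
y = (-5/2 - (33/2)*(-1)) / 14 = 1
x = (-7 - (8)*(1) - (9)*(-1)) / 2 = -3

(-3, 1, -1)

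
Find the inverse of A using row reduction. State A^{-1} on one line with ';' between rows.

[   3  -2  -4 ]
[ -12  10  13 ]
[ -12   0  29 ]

Gauss-Jordan on [A | I]:
R1 <- (1/3)*R1:  [    1  -2/3  -4/3  |   1/3     0     0 ]
R2 <- R2 - (-12)*R1:  [  0   2  -3  |   4   1   0 ]
R3 <- R3 - (-12)*R1:  [  0  -8  13  |   4   0   1 ]
R2 <- (1/2)*R2:  [    0     1  -3/2  |     2   1/2     0 ]
R1 <- R1 - (-2/3)*R2:  [    1     0  -7/3  |   5/3   1/3     0 ]
R3 <- R3 - (-8)*R2:  [  0   0   1  |  20   4   1 ]
R1 <- R1 - (-7/3)*R3:  [     1      0      0  |  145/3   29/3    7/3 ]
R2 <- R2 - (-3/2)*R3:  [    0     1     0  |    32  13/2   3/2 ]
Right block of [I | A^{-1}] is the inverse:
[ 145/3  29/3  7/3 ]
[    32  13/2  3/2 ]
[    20     4    1 ]

inverse = [145/3 29/3 7/3; 32 13/2 3/2; 20 4 1]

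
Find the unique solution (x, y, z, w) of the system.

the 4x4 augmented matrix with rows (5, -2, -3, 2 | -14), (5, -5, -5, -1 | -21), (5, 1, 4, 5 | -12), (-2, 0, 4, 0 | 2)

(-3, 2, -1, 1)

Forward elimination on [A|b]:
R2 <- R2 - (1)*R1:  [  0  -3  -2  -3  -7 ]
R3 <- R3 - (1)*R1:  [ 0  3  7  3  2 ]
R4 <- R4 - (-2/5)*R1:  [     0   -4/5   14/5    4/5  -18/5 ]
R3 <- R3 - (-1)*R2:  [  0   0   5   0  -5 ]
R4 <- R4 - (4/15)*R2:  [      0       0    10/3     8/5  -26/15 ]
R4 <- R4 - (2/3)*R3:  [   0    0    0  8/5  8/5 ]
Row echelon form:
[ 5  -2  -3    2  |  -14 ]
[ 0  -3  -2   -3  |   -7 ]
[ 0   0   5    0  |   -5 ]
[ 0   0   0  8/5  |  8/5 ]
Back-substitution:
w = (8/5) / (8/5) = 1
z = (-5) / 5 = -1
y = (-7 - (-2)*(-1) - (-3)*(1)) / -3 = 2
x = (-14 - (-2)*(2) - (-3)*(-1) - (2)*(1)) / 5 = -3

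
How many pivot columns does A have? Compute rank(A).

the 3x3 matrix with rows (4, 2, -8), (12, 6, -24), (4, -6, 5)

Row reduction:
R2 <- R2 - (3)*R1:  [ 0  0  0 ]
R3 <- R3 - (1)*R1:  [  0  -8  13 ]
R2 <-> R3   (pivot in column 2 was zero)
[ 4   2  -8 ]
[ 0  -8  13 ]
[ 0   0   0 ]
Row echelon form:
[ 4   2  -8 ]
[ 0  -8  13 ]
[ 0   0   0 ]
Nonzero rows / pivot columns: 2

rank(A) = 2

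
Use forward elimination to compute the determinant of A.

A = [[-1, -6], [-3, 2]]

det(A) = -20

Forward elimination:
R2 <- R2 - (3)*R1:  [  0  20 ]
Upper-triangular form:
[ -1  -6 ]
[  0  20 ]
det(A) = (-1)^0 * (-1) * (20) = -20  (0 row swaps -> sign +1)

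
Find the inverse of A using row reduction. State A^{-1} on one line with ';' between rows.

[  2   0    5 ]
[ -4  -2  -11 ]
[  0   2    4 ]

Gauss-Jordan on [A | I]:
R1 <- (1/2)*R1:  [   1    0  5/2  |  1/2    0    0 ]
R2 <- R2 - (-4)*R1:  [  0  -2  -1  |   2   1   0 ]
R2 <- (1/-2)*R2:  [    0     1   1/2  |    -1  -1/2     0 ]
R3 <- R3 - (2)*R2:  [ 0  0  3  |  2  1  1 ]
R3 <- (1/3)*R3:  [   0    0    1  |  2/3  1/3  1/3 ]
R1 <- R1 - (5/2)*R3:  [    1     0     0  |  -7/6  -5/6  -5/6 ]
R2 <- R2 - (1/2)*R3:  [    0     1     0  |  -4/3  -2/3  -1/6 ]
Right block of [I | A^{-1}] is the inverse:
[ -7/6  -5/6  -5/6 ]
[ -4/3  -2/3  -1/6 ]
[  2/3   1/3   1/3 ]

inverse = [-7/6 -5/6 -5/6; -4/3 -2/3 -1/6; 2/3 1/3 1/3]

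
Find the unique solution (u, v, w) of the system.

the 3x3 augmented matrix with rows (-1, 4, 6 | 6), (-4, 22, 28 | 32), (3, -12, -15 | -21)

(-4, 2, -1)

Forward elimination on [A|b]:
R2 <- R2 - (4)*R1:  [ 0  6  4  8 ]
R3 <- R3 - (-3)*R1:  [  0   0   3  -3 ]
Row echelon form:
[ -1  4  6  |   6 ]
[  0  6  4  |   8 ]
[  0  0  3  |  -3 ]
Back-substitution:
w = (-3) / 3 = -1
v = (8 - (4)*(-1)) / 6 = 2
u = (6 - (4)*(2) - (6)*(-1)) / -1 = -4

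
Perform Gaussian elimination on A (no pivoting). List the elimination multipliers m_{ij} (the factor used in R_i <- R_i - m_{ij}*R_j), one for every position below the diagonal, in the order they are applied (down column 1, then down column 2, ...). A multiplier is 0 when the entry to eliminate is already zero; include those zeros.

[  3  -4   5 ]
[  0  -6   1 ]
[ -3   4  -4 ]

multipliers: 0, -1, 0

Forward elimination:
R2: entry in column 1 is already 0 -> m_{21} = 0 (no row operation needed)
R3 <- R3 - (-1)*R1:  [ 0  0  1 ]
R3: entry in column 2 is already 0 -> m_{32} = 0 (no row operation needed)
Multipliers (in order of application): m_{21} = 0, m_{31} = -1, m_{32} = 0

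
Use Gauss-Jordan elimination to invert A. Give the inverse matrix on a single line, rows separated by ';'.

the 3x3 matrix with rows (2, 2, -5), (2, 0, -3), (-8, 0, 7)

inverse = [0 -7/10 -3/10; 1/2 -13/10 -1/5; 0 -4/5 -1/5]

Gauss-Jordan on [A | I]:
R1 <- (1/2)*R1:  [    1     1  -5/2  |   1/2     0     0 ]
R2 <- R2 - (2)*R1:  [  0  -2   2  |  -1   1   0 ]
R3 <- R3 - (-8)*R1:  [   0    8  -13  |    4    0    1 ]
R2 <- (1/-2)*R2:  [    0     1    -1  |   1/2  -1/2     0 ]
R1 <- R1 - (1)*R2:  [    1     0  -3/2  |     0   1/2     0 ]
R3 <- R3 - (8)*R2:  [  0   0  -5  |   0   4   1 ]
R3 <- (1/-5)*R3:  [    0     0     1  |     0  -4/5  -1/5 ]
R1 <- R1 - (-3/2)*R3:  [     1      0      0  |      0  -7/10  -3/10 ]
R2 <- R2 - (-1)*R3:  [      0       1       0  |     1/2  -13/10    -1/5 ]
Right block of [I | A^{-1}] is the inverse:
[   0   -7/10  -3/10 ]
[ 1/2  -13/10   -1/5 ]
[   0    -4/5   -1/5 ]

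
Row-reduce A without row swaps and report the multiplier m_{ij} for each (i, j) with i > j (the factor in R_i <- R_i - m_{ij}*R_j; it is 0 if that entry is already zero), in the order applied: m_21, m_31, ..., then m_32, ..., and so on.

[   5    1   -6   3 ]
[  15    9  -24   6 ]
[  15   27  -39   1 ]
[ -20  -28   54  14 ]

Forward elimination:
R2 <- R2 - (3)*R1:  [  0   6  -6  -3 ]
R3 <- R3 - (3)*R1:  [   0   24  -21   -8 ]
R4 <- R4 - (-4)*R1:  [   0  -24   30   26 ]
R3 <- R3 - (4)*R2:  [ 0  0  3  4 ]
R4 <- R4 - (-4)*R2:  [  0   0   6  14 ]
R4 <- R4 - (2)*R3:  [ 0  0  0  6 ]
Multipliers (in order of application): m_{21} = 3, m_{31} = 3, m_{41} = -4, m_{32} = 4, m_{42} = -4, m_{43} = 2

multipliers: 3, 3, -4, 4, -4, 2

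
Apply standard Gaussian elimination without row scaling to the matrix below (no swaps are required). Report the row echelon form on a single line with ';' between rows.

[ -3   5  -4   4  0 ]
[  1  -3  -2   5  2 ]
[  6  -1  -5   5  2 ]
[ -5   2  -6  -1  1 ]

Forward elimination:
R2 <- R2 - (-1/3)*R1:  [     0   -4/3  -10/3   19/3      2 ]
R3 <- R3 - (-2)*R1:  [   0    9  -13   13    2 ]
R4 <- R4 - (5/3)*R1:  [     0  -19/3    2/3  -23/3      1 ]
R3 <- R3 - (-27/4)*R2:  [     0      0  -71/2  223/4   31/2 ]
R4 <- R4 - (19/4)*R2:  [      0       0    33/2  -151/4   -17/2 ]
R4 <- R4 - (-33/71)*R3:  [         0          0          0  -1681/142     -92/71 ]
Row echelon form:
[ -3     5     -4          4       0 ]
[  0  -4/3  -10/3       19/3       2 ]
[  0     0  -71/2      223/4    31/2 ]
[  0     0      0  -1681/142  -92/71 ]

REF = [-3 5 -4 4 0; 0 -4/3 -10/3 19/3 2; 0 0 -71/2 223/4 31/2; 0 0 0 -1681/142 -92/71]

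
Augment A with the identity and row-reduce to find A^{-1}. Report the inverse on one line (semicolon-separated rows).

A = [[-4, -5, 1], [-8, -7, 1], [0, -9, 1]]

inverse = [1/12 -1/6 1/12; 1/3 -1/6 -1/6; 3 -3/2 -1/2]

Gauss-Jordan on [A | I]:
R1 <- (1/-4)*R1:  [    1   5/4  -1/4  |  -1/4     0     0 ]
R2 <- R2 - (-8)*R1:  [  0   3  -1  |  -2   1   0 ]
R2 <- (1/3)*R2:  [    0     1  -1/3  |  -2/3   1/3     0 ]
R1 <- R1 - (5/4)*R2:  [     1      0    1/6  |   7/12  -5/12      0 ]
R3 <- R3 - (-9)*R2:  [  0   0  -2  |  -6   3   1 ]
R3 <- (1/-2)*R3:  [    0     0     1  |     3  -3/2  -1/2 ]
R1 <- R1 - (1/6)*R3:  [    1     0     0  |  1/12  -1/6  1/12 ]
R2 <- R2 - (-1/3)*R3:  [    0     1     0  |   1/3  -1/6  -1/6 ]
Right block of [I | A^{-1}] is the inverse:
[ 1/12  -1/6  1/12 ]
[  1/3  -1/6  -1/6 ]
[    3  -3/2  -1/2 ]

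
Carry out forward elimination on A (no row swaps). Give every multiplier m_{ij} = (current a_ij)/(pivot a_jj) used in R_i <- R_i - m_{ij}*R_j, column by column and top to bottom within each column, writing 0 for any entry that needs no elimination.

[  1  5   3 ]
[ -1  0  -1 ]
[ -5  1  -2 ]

Forward elimination:
R2 <- R2 - (-1)*R1:  [ 0  5  2 ]
R3 <- R3 - (-5)*R1:  [  0  26  13 ]
R3 <- R3 - (26/5)*R2:  [    0     0  13/5 ]
Multipliers (in order of application): m_{21} = -1, m_{31} = -5, m_{32} = 26/5

multipliers: -1, -5, 26/5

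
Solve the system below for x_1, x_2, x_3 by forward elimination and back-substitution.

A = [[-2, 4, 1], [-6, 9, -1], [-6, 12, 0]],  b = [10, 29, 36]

(0, 3, -2)

Forward elimination on [A|b]:
R2 <- R2 - (3)*R1:  [  0  -3  -4  -1 ]
R3 <- R3 - (3)*R1:  [  0   0  -3   6 ]
Row echelon form:
[ -2   4   1  |  10 ]
[  0  -3  -4  |  -1 ]
[  0   0  -3  |   6 ]
Back-substitution:
x_3 = (6) / -3 = -2
x_2 = (-1 - (-4)*(-2)) / -3 = 3
x_1 = (10 - (4)*(3) - (1)*(-2)) / -2 = 0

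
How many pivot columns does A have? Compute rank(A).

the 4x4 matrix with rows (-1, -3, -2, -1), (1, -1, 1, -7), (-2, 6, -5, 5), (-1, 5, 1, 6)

Row reduction:
R2 <- R2 - (-1)*R1:  [  0  -4  -1  -8 ]
R3 <- R3 - (2)*R1:  [  0  12  -1   7 ]
R4 <- R4 - (1)*R1:  [ 0  8  3  7 ]
R3 <- R3 - (-3)*R2:  [   0    0   -4  -17 ]
R4 <- R4 - (-2)*R2:  [  0   0   1  -9 ]
R4 <- R4 - (-1/4)*R3:  [     0      0      0  -53/4 ]
Row echelon form:
[ -1  -3  -2     -1 ]
[  0  -4  -1     -8 ]
[  0   0  -4    -17 ]
[  0   0   0  -53/4 ]
Nonzero rows / pivot columns: 4

rank(A) = 4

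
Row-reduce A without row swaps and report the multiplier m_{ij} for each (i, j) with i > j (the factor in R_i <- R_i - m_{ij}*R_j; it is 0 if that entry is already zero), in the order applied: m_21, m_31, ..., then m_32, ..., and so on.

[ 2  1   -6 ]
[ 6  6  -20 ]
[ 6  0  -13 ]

multipliers: 3, 3, -1

Forward elimination:
R2 <- R2 - (3)*R1:  [  0   3  -2 ]
R3 <- R3 - (3)*R1:  [  0  -3   5 ]
R3 <- R3 - (-1)*R2:  [ 0  0  3 ]
Multipliers (in order of application): m_{21} = 3, m_{31} = 3, m_{32} = -1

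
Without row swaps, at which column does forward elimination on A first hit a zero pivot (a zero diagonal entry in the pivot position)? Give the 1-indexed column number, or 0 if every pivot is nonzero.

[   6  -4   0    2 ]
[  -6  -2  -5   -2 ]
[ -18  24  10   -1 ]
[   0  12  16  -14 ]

first zero-pivot column = 3

Naive forward elimination:
R2 <- R2 - (-1)*R1:  [  0  -6  -5   0 ]
R3 <- R3 - (-3)*R1:  [  0  12  10   5 ]
R3 <- R3 - (-2)*R2:  [ 0  0  0  5 ]
R4 <- R4 - (-2)*R2:  [   0    0    6  -14 ]
Matrix at this point:
[ 6  -4   0    2 ]
[ 0  -6  -5    0 ]
[ 0   0   0    5 ]
[ 0   0   6  -14 ]
Pivot entry (3,3) is zero but row 4 has 6 in column 3 -> naive elimination stops; a row interchange (e.g. R3 <-> R4) would be required here.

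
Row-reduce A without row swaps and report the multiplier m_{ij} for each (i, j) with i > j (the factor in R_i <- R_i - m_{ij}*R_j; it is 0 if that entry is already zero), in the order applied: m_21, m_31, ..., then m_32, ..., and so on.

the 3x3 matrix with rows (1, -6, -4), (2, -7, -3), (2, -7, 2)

Forward elimination:
R2 <- R2 - (2)*R1:  [ 0  5  5 ]
R3 <- R3 - (2)*R1:  [  0   5  10 ]
R3 <- R3 - (1)*R2:  [ 0  0  5 ]
Multipliers (in order of application): m_{21} = 2, m_{31} = 2, m_{32} = 1

multipliers: 2, 2, 1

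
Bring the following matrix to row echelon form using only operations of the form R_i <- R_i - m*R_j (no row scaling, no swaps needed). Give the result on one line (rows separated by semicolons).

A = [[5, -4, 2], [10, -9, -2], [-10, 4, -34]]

Forward elimination:
R2 <- R2 - (2)*R1:  [  0  -1  -6 ]
R3 <- R3 - (-2)*R1:  [   0   -4  -30 ]
R3 <- R3 - (4)*R2:  [  0   0  -6 ]
Row echelon form:
[ 5  -4   2 ]
[ 0  -1  -6 ]
[ 0   0  -6 ]

REF = [5 -4 2; 0 -1 -6; 0 0 -6]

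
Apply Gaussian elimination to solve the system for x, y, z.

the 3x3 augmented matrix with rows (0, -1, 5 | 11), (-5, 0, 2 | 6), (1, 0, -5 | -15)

Forward elimination on [A|b]:
R1 <-> R2   (pivot in column 1 was zero)
[ -5   0   2    6 ]
[  0  -1   5   11 ]
[  1   0  -5  -15 ]
R3 <- R3 - (-1/5)*R1:  [     0      0  -23/5  -69/5 ]
Row echelon form:
[ -5   0      2  |      6 ]
[  0  -1      5  |     11 ]
[  0   0  -23/5  |  -69/5 ]
Back-substitution:
z = (-69/5) / (-23/5) = 3
y = (11 - (5)*(3)) / -1 = 4
x = (6 - (2)*(3)) / -5 = 0

(0, 4, 3)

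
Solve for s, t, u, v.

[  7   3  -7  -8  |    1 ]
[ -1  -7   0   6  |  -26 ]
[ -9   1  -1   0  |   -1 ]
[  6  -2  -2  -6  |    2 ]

Forward elimination on [A|b]:
R2 <- R2 - (-1/7)*R1:  [      0   -46/7      -1    34/7  -181/7 ]
R3 <- R3 - (-9/7)*R1:  [     0   34/7    -10  -72/7    2/7 ]
R4 <- R4 - (6/7)*R1:  [     0  -32/7      4    6/7    8/7 ]
R3 <- R3 - (-17/23)*R2:  [       0        0  -247/23  -154/23  -433/23 ]
R4 <- R4 - (16/23)*R2:  [      0       0  108/23  -58/23  440/23 ]
R4 <- R4 - (-108/247)*R3:  [         0          0          0  -1346/247   2692/247 ]
Row echelon form:
[ 7      3       -7         -8  |         1 ]
[ 0  -46/7       -1       34/7  |    -181/7 ]
[ 0      0  -247/23    -154/23  |   -433/23 ]
[ 0      0        0  -1346/247  |  2692/247 ]
Back-substitution:
v = (2692/247) / (-1346/247) = -2
u = (-433/23 - (-154/23)*(-2)) / (-247/23) = 3
t = (-181/7 - (-1)*(3) - (34/7)*(-2)) / (-46/7) = 2
s = (1 - (3)*(2) - (-7)*(3) - (-8)*(-2)) / 7 = 0

(0, 2, 3, -2)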